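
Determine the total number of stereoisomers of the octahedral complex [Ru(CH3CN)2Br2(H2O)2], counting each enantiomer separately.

An octahedron has six vertices in three trans pairs; every non-trans pair is cis.
Systematic placement gives 5 geometric isomers: CH3CN trans, Br trans, H2O trans; CH3CN cis, Br trans, H2O cis; CH3CN cis, Br cis, H2O trans; CH3CN cis, Br cis, H2O cis (chiral); CH3CN trans, Br cis, H2O cis.
One of these lacks any improper symmetry element and so occurs as an enantiomeric pair, giving 5 + 1 = 6 stereoisomers in total.

6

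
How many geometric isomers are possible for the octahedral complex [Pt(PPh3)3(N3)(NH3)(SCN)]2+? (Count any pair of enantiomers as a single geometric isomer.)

4

An octahedron has six vertices in three trans pairs; every non-trans pair is cis.
There are 4 geometric isomers: PPh3 mer (3 arrangements); PPh3 fac (chiral).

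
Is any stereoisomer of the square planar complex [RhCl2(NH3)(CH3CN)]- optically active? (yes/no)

Systematic placement gives 2 geometric isomers: Cl cis; Cl trans.
Each arrangement has an internal mirror plane or centre of symmetry, so none is chiral.

no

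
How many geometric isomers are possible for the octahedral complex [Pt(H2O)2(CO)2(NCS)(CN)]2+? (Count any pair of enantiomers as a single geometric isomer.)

6

An octahedron has six vertices in three trans pairs; every non-trans pair is cis.
There are 6 geometric isomers: H2O cis, CO cis (3 arrangements, 2 chiral); H2O trans, CO cis; H2O cis, CO trans; H2O trans, CO trans.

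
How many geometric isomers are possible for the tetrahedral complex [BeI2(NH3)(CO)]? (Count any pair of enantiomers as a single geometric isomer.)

All four vertices of a tetrahedron are equivalent and mutually adjacent, so cis/trans isomerism cannot arise.
Only one geometric arrangement is possible.

1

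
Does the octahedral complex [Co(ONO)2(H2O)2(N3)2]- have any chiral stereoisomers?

yes

An octahedron has six vertices in three trans pairs; every non-trans pair is cis.
There are 5 geometric isomers: ONO trans, H2O trans, N3 trans; ONO cis, H2O trans, N3 cis; ONO trans, H2O cis, N3 cis; ONO cis, H2O cis, N3 cis (chiral); ONO cis, H2O cis, N3 trans.
One of these lacks any improper symmetry element and so occurs as an enantiomeric pair, giving 5 + 1 = 6 stereoisomers in total.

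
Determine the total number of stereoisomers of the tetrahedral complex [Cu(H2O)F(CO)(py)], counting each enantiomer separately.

All four vertices of a tetrahedron are equivalent and mutually adjacent, so cis/trans isomerism cannot arise.
Only one geometric arrangement is possible; it has no improper symmetry element, so it exists as a pair of enantiomers (2 stereoisomers).

2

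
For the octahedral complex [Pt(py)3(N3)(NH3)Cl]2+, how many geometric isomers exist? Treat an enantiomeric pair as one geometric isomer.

An octahedron has six vertices in three trans pairs; every non-trans pair is cis.
Systematic placement gives 4 geometric isomers: py mer (3 arrangements); py fac (chiral).

4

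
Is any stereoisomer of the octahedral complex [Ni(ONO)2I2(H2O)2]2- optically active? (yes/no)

There are 5 geometric isomers: ONO trans, I trans, H2O trans; ONO cis, I cis, H2O trans; ONO trans, I cis, H2O cis; ONO cis, I cis, H2O cis (chiral); ONO cis, I trans, H2O cis.
One of these lacks any improper symmetry element and so occurs as an enantiomeric pair, giving 5 + 1 = 6 stereoisomers in total.

yes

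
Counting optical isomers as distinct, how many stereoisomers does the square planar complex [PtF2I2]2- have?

2

There are 2 geometric isomers: F cis; F trans.
Each arrangement has an internal mirror plane or centre of symmetry, so none is chiral.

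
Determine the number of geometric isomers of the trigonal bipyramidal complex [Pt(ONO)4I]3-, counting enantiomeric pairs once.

2

In a trigonal bipyramid the two axial positions differ from the three equatorial ones.
Systematic placement gives 2 geometric isomers: I axial; I equatorial.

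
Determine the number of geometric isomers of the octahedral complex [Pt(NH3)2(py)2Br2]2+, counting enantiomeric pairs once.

5

The six octahedral sites form three mutually perpendicular trans pairs.
Working through the distinct placements yields 5 geometric isomers: NH3 trans, py trans, Br trans; NH3 cis, py cis, Br trans; NH3 cis, py trans, Br cis; NH3 cis, py cis, Br cis (chiral); NH3 trans, py cis, Br cis.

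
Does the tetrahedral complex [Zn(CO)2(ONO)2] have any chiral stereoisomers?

Only one geometric arrangement is possible.

no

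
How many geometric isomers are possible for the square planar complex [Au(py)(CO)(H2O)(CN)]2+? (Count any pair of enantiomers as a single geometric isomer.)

Working through the distinct placements yields 3 geometric isomers: (CN/H2O trans, CO/py trans); (CN/py trans, CO/H2O trans); (CN/CO trans, H2O/py trans).

3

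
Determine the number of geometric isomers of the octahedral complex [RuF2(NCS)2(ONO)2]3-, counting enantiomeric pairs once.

An octahedron has six vertices in three trans pairs; every non-trans pair is cis.
The distinct arrangements are (5 in all): F trans, NCS trans, ONO trans; F trans, NCS cis, ONO cis; F cis, NCS cis, ONO trans; F cis, NCS cis, ONO cis (chiral); F cis, NCS trans, ONO cis.

5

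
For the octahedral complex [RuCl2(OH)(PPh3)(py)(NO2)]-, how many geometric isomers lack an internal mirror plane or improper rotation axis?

An octahedron has six vertices in three trans pairs; every non-trans pair is cis.
Exhaustive case analysis gives 9 geometric isomers.
Of these, 6 lack any improper symmetry element and so occur as enantiomeric pairs, giving 9 + 6 = 15 stereoisomers in total.

6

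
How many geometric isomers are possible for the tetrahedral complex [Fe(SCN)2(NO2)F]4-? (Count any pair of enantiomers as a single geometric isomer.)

1

Only one geometric arrangement is possible.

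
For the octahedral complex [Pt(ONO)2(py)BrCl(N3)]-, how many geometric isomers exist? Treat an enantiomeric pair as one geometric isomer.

9

An octahedron has six vertices in three trans pairs; every non-trans pair is cis.
Placing the ligands in turn and identifying arrangements related by rotation or reflection leaves 9 distinct geometric isomers.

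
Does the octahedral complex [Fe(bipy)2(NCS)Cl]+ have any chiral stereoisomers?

Each bipy is bidentate and must span two cis positions.
There are 2 geometric isomers: NCS and Cl mutually trans; NCS and Cl mutually cis (chiral).
One of these lacks any improper symmetry element and so occurs as an enantiomeric pair, giving 2 + 1 = 3 stereoisomers in total.

yes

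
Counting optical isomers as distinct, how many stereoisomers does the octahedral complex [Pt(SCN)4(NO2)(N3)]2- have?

In an octahedral complex each vertex has one trans partner and four cis neighbours.
Working through the distinct placements yields 2 geometric isomers: NO2 and N3 mutually trans; NO2 and N3 mutually cis.
Each arrangement has an internal mirror plane or centre of symmetry, so none is chiral.

2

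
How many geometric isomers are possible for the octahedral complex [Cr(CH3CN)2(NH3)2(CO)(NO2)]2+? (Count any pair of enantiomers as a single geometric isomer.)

There are 6 geometric isomers: CH3CN trans, NH3 cis; CH3CN trans, NH3 trans; CH3CN cis, NH3 cis (3 arrangements, 2 chiral); CH3CN cis, NH3 trans.

6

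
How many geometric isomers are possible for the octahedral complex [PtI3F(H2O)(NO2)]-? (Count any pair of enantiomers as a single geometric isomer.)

4

An octahedron has six vertices in three trans pairs; every non-trans pair is cis.
Systematic placement gives 4 geometric isomers: I mer (3 arrangements); I fac (chiral).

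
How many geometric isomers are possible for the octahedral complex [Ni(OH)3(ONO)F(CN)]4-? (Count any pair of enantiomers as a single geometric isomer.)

4

An octahedron has six vertices in three trans pairs; every non-trans pair is cis.
Systematic placement gives 4 geometric isomers: OH mer (3 arrangements); OH fac (chiral).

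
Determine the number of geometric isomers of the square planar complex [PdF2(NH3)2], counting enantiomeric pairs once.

2

A square has two trans pairs of vertices; adjacent vertices are cis.
Systematic placement gives 2 geometric isomers: F cis; F trans.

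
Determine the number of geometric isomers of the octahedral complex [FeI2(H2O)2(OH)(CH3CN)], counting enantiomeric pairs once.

Working through the distinct placements yields 6 geometric isomers: I cis, H2O cis (3 arrangements, 2 chiral); I trans, H2O cis; I cis, H2O trans; I trans, H2O trans.

6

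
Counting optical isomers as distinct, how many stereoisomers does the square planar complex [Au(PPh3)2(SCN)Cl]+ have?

2

Systematic placement gives 2 geometric isomers: PPh3 cis; PPh3 trans.
Each arrangement has an internal mirror plane or centre of symmetry, so none is chiral.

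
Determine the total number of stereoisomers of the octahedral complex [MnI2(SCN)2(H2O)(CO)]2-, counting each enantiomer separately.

8

The six octahedral sites form three mutually perpendicular trans pairs.
The distinct arrangements are (6 in all): I trans, SCN trans; I cis, SCN cis (3 arrangements, 2 chiral); I cis, SCN trans; I trans, SCN cis.
Of these, 2 lack any improper symmetry element and so occur as enantiomeric pairs, giving 6 + 2 = 8 stereoisomers in total.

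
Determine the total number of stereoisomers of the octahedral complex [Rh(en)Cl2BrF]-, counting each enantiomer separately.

6

Each en is bidentate and must span two cis positions.
The distinct arrangements are (4 in all): Cl cis (3 arrangements, 2 chiral); Cl trans.
Of these, 2 lack any improper symmetry element and so occur as enantiomeric pairs, giving 4 + 2 = 6 stereoisomers in total.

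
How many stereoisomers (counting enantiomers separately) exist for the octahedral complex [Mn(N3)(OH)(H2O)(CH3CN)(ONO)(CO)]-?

30

Exhaustive case analysis gives 15 geometric isomers.
Of these, 15 lack any improper symmetry element and so occur as enantiomeric pairs, giving 15 + 15 = 30 stereoisomers in total.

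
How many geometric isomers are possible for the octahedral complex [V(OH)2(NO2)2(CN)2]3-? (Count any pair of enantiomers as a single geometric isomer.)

5

An octahedron has six vertices in three trans pairs; every non-trans pair is cis.
The distinct arrangements are (5 in all): OH trans, NO2 trans, CN trans; OH cis, NO2 cis, CN trans; OH trans, NO2 cis, CN cis; OH cis, NO2 cis, CN cis (chiral); OH cis, NO2 trans, CN cis.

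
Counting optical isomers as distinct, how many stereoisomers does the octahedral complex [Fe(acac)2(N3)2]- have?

3

The six octahedral sites form three mutually perpendicular trans pairs.
Each acac is bidentate and must span two cis positions.
There are 2 geometric isomers: N3 trans; N3 cis (chiral).
One of these lacks any improper symmetry element and so occurs as an enantiomeric pair, giving 2 + 1 = 3 stereoisomers in total.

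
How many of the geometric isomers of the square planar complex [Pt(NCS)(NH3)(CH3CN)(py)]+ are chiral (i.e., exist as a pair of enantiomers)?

0

In a square planar complex each vertex has one trans partner and two cis neighbours.
There are 3 geometric isomers: (CH3CN/NH3 trans, NCS/py trans); (CH3CN/py trans, NCS/NH3 trans); (CH3CN/NCS trans, NH3/py trans).
Each arrangement has an internal mirror plane or centre of symmetry, so none is chiral.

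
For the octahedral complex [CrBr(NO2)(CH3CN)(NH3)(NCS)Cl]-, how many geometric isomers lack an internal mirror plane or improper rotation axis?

In an octahedral complex each vertex has one trans partner and four cis neighbours.
Exhaustive case analysis gives 15 geometric isomers.
Of these, 15 lack any improper symmetry element and so occur as enantiomeric pairs, giving 15 + 15 = 30 stereoisomers in total.

15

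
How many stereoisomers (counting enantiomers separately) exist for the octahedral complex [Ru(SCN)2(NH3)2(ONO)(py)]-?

An octahedron has six vertices in three trans pairs; every non-trans pair is cis.
Systematic placement gives 6 geometric isomers: SCN cis, NH3 trans; SCN trans, NH3 trans; SCN cis, NH3 cis (3 arrangements, 2 chiral); SCN trans, NH3 cis.
Of these, 2 lack any improper symmetry element and so occur as enantiomeric pairs, giving 6 + 2 = 8 stereoisomers in total.

8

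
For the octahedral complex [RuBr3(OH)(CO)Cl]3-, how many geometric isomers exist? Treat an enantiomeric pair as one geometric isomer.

In an octahedral complex each vertex has one trans partner and four cis neighbours.
Working through the distinct placements yields 4 geometric isomers: Br mer (3 arrangements); Br fac (chiral).

4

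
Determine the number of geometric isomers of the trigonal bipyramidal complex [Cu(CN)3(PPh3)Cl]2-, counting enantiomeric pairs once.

4

A trigonal bipyramid has two axial and three equatorial sites, which are chemically inequivalent.
The distinct arrangements are (4 in all): PPh3 equatorial, Cl equatorial; PPh3 equatorial, Cl axial; PPh3 axial, Cl equatorial; PPh3 axial, Cl axial.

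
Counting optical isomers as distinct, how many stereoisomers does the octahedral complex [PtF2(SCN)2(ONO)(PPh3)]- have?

8

An octahedron has six vertices in three trans pairs; every non-trans pair is cis.
The distinct arrangements are (6 in all): F trans, SCN trans; F trans, SCN cis; F cis, SCN trans; F cis, SCN cis (3 arrangements, 2 chiral).
Of these, 2 lack any improper symmetry element and so occur as enantiomeric pairs, giving 6 + 2 = 8 stereoisomers in total.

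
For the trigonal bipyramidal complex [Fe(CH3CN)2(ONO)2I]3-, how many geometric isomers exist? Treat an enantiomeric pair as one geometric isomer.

5

A trigonal bipyramid has two axial and three equatorial sites, which are chemically inequivalent.
Exhaustive case analysis gives 5 geometric isomers.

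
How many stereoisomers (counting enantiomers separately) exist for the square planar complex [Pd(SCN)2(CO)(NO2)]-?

Systematic placement gives 2 geometric isomers: SCN cis; SCN trans.
Each arrangement has an internal mirror plane or centre of symmetry, so none is chiral.

2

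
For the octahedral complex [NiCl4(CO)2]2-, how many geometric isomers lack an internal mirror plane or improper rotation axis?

The six octahedral sites form three mutually perpendicular trans pairs.
Systematic placement gives 2 geometric isomers: CO trans; CO cis.
Each arrangement has an internal mirror plane or centre of symmetry, so none is chiral.

0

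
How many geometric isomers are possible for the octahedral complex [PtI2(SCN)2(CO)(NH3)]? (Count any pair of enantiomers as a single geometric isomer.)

6

An octahedron has six vertices in three trans pairs; every non-trans pair is cis.
There are 6 geometric isomers: I cis, SCN trans; I cis, SCN cis (3 arrangements, 2 chiral); I trans, SCN trans; I trans, SCN cis.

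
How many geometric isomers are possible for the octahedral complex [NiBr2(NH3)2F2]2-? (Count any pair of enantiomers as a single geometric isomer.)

Systematic placement gives 5 geometric isomers: Br trans, NH3 trans, F trans; Br trans, NH3 cis, F cis; Br cis, NH3 trans, F cis; Br cis, NH3 cis, F cis (chiral); Br cis, NH3 cis, F trans.

5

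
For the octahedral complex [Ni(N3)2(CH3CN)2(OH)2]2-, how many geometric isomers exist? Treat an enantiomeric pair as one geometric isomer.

An octahedron has six vertices in three trans pairs; every non-trans pair is cis.
There are 5 geometric isomers: N3 trans, CH3CN trans, OH trans; N3 cis, CH3CN trans, OH cis; N3 cis, CH3CN cis, OH trans; N3 cis, CH3CN cis, OH cis (chiral); N3 trans, CH3CN cis, OH cis.

5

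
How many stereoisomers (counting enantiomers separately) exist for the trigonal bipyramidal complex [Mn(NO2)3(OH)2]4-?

3

Systematic placement gives 3 geometric isomers: OH both equatorial; OH one axial, one equatorial; OH both axial.
Each arrangement has an internal mirror plane or centre of symmetry, so none is chiral.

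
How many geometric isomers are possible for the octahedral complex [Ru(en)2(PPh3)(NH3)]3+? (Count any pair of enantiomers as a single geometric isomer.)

Each en is bidentate and must span two cis positions.
There are 2 geometric isomers: PPh3 and NH3 mutually trans; PPh3 and NH3 mutually cis (chiral).

2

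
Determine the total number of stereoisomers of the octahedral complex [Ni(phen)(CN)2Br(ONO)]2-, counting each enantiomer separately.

6

Each phen is bidentate and must span two cis positions.
Systematic placement gives 4 geometric isomers: CN cis (3 arrangements, 2 chiral); CN trans.
Of these, 2 lack any improper symmetry element and so occur as enantiomeric pairs, giving 4 + 2 = 6 stereoisomers in total.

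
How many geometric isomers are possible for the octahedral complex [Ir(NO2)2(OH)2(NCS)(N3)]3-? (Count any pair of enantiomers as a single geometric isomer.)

6

An octahedron has six vertices in three trans pairs; every non-trans pair is cis.
There are 6 geometric isomers: NO2 trans, OH trans; NO2 cis, OH cis (3 arrangements, 2 chiral); NO2 cis, OH trans; NO2 trans, OH cis.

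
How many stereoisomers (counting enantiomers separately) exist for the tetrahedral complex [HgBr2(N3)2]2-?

1

Only one geometric arrangement is possible.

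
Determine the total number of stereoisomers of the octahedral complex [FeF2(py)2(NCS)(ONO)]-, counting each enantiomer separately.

An octahedron has six vertices in three trans pairs; every non-trans pair is cis.
Systematic placement gives 6 geometric isomers: F trans, py trans; F trans, py cis; F cis, py trans; F cis, py cis (3 arrangements, 2 chiral).
Of these, 2 lack any improper symmetry element and so occur as enantiomeric pairs, giving 6 + 2 = 8 stereoisomers in total.

8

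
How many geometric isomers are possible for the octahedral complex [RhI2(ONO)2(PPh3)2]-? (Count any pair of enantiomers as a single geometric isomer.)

5

In an octahedral complex each vertex has one trans partner and four cis neighbours.
Working through the distinct placements yields 5 geometric isomers: I trans, ONO trans, PPh3 trans; I trans, ONO cis, PPh3 cis; I cis, ONO cis, PPh3 trans; I cis, ONO cis, PPh3 cis (chiral); I cis, ONO trans, PPh3 cis.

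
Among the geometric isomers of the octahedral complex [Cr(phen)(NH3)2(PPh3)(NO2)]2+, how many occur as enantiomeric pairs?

2

The six octahedral sites form three mutually perpendicular trans pairs.
Each phen is bidentate and must span two cis positions.
Systematic placement gives 4 geometric isomers: NH3 trans; NH3 cis (3 arrangements, 2 chiral).
Of these, 2 lack any improper symmetry element and so occur as enantiomeric pairs, giving 4 + 2 = 6 stereoisomers in total.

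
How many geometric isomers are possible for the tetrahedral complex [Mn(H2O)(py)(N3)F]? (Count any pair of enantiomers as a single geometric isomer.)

1

Only one geometric arrangement is possible; it has no improper symmetry element, so it exists as a pair of enantiomers (2 stereoisomers).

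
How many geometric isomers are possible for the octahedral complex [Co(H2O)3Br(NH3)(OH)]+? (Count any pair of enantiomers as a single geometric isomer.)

4

The distinct arrangements are (4 in all): H2O mer (3 arrangements); H2O fac (chiral).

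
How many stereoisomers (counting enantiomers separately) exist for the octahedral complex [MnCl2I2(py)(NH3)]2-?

The distinct arrangements are (6 in all): Cl trans, I trans; Cl trans, I cis; Cl cis, I cis (3 arrangements, 2 chiral); Cl cis, I trans.
Of these, 2 lack any improper symmetry element and so occur as enantiomeric pairs, giving 6 + 2 = 8 stereoisomers in total.

8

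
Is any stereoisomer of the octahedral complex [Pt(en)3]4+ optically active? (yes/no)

In an octahedral complex each vertex has one trans partner and four cis neighbours.
Each en is bidentate and must span two cis positions.
Only one geometric arrangement is possible; it has no improper symmetry element, so it exists as a pair of enantiomers (2 stereoisomers).

yes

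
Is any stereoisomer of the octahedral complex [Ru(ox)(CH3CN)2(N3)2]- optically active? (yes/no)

The six octahedral sites form three mutually perpendicular trans pairs.
Each ox is bidentate and must span two cis positions.
There are 3 geometric isomers: CH3CN trans, N3 cis; CH3CN cis, N3 cis (chiral); CH3CN cis, N3 trans.
One of these lacks any improper symmetry element and so occurs as an enantiomeric pair, giving 3 + 1 = 4 stereoisomers in total.

yes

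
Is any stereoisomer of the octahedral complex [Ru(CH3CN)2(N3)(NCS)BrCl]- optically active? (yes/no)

The six octahedral sites form three mutually perpendicular trans pairs.
Systematic enumeration (placing each ligand type in turn and discarding arrangements equivalent by rotation or reflection) gives 9 geometric isomers.
Of these, 6 lack any improper symmetry element and so occur as enantiomeric pairs, giving 9 + 6 = 15 stereoisomers in total.

yes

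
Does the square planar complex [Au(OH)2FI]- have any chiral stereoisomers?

no

A square has two trans pairs of vertices; adjacent vertices are cis.
Working through the distinct placements yields 2 geometric isomers: OH cis; OH trans.
Each arrangement has an internal mirror plane or centre of symmetry, so none is chiral.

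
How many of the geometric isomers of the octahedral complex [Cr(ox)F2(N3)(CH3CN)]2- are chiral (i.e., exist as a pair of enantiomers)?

2

In an octahedral complex each vertex has one trans partner and four cis neighbours.
Each ox is bidentate and must span two cis positions.
The distinct arrangements are (4 in all): F cis (3 arrangements, 2 chiral); F trans.
Of these, 2 lack any improper symmetry element and so occur as enantiomeric pairs, giving 4 + 2 = 6 stereoisomers in total.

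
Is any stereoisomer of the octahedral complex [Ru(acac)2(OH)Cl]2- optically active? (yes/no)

yes

The six octahedral sites form three mutually perpendicular trans pairs.
Each acac is bidentate and must span two cis positions.
The distinct arrangements are (2 in all): OH and Cl mutually trans; OH and Cl mutually cis (chiral).
One of these lacks any improper symmetry element and so occurs as an enantiomeric pair, giving 2 + 1 = 3 stereoisomers in total.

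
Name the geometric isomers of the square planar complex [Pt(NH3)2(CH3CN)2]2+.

In a square planar complex each vertex has one trans partner and two cis neighbours.
Systematic placement gives 2 geometric isomers: NH3 cis; NH3 trans.

cis and trans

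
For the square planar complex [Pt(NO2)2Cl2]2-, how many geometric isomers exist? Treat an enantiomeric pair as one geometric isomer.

2

In a square planar complex each vertex has one trans partner and two cis neighbours.
There are 2 geometric isomers: NO2 cis; NO2 trans.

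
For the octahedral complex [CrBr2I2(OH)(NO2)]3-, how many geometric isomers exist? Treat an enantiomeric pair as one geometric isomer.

In an octahedral complex each vertex has one trans partner and four cis neighbours.
The distinct arrangements are (6 in all): Br trans, I trans; Br trans, I cis; Br cis, I cis (3 arrangements, 2 chiral); Br cis, I trans.

6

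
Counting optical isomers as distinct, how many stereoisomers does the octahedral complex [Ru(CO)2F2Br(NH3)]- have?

8

An octahedron has six vertices in three trans pairs; every non-trans pair is cis.
Systematic placement gives 6 geometric isomers: CO cis, F cis (3 arrangements, 2 chiral); CO cis, F trans; CO trans, F cis; CO trans, F trans.
Of these, 2 lack any improper symmetry element and so occur as enantiomeric pairs, giving 6 + 2 = 8 stereoisomers in total.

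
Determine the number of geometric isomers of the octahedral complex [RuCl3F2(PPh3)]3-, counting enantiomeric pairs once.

3

There are 3 geometric isomers: Cl mer, F cis; Cl mer, F trans; Cl fac, F cis.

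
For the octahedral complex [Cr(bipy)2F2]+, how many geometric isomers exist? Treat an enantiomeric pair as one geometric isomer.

2

Each bipy is bidentate and must span two cis positions.
There are 2 geometric isomers: F trans; F cis (chiral).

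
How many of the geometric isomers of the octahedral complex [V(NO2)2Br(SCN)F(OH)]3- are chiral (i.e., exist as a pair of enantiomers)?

6

Exhaustive case analysis gives 9 geometric isomers.
Of these, 6 lack any improper symmetry element and so occur as enantiomeric pairs, giving 9 + 6 = 15 stereoisomers in total.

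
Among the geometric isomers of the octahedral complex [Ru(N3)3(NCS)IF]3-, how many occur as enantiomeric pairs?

Systematic placement gives 4 geometric isomers: N3 mer (3 arrangements); N3 fac (chiral).
One of these lacks any improper symmetry element and so occurs as an enantiomeric pair, giving 4 + 1 = 5 stereoisomers in total.

1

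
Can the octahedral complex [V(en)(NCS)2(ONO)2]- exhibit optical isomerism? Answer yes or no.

yes

Each en is bidentate and must span two cis positions.
There are 3 geometric isomers: NCS trans, ONO cis; NCS cis, ONO cis (chiral); NCS cis, ONO trans.
One of these lacks any improper symmetry element and so occurs as an enantiomeric pair, giving 3 + 1 = 4 stereoisomers in total.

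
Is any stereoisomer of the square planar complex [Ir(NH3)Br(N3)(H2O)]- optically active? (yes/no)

There are 3 geometric isomers: (Br/N3 trans, H2O/NH3 trans); (Br/NH3 trans, H2O/N3 trans); (Br/H2O trans, N3/NH3 trans).
Each arrangement has an internal mirror plane or centre of symmetry, so none is chiral.

no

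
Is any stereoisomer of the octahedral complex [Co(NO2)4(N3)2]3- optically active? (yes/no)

Systematic placement gives 2 geometric isomers: N3 trans; N3 cis.
Each arrangement has an internal mirror plane or centre of symmetry, so none is chiral.

no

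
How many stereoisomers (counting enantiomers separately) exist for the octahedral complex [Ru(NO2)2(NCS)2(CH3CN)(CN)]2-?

Working through the distinct placements yields 6 geometric isomers: NO2 trans, NCS trans; NO2 cis, NCS cis (3 arrangements, 2 chiral); NO2 trans, NCS cis; NO2 cis, NCS trans.
Of these, 2 lack any improper symmetry element and so occur as enantiomeric pairs, giving 6 + 2 = 8 stereoisomers in total.

8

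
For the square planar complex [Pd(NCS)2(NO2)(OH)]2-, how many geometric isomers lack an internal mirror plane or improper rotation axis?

0

A square has two trans pairs of vertices; adjacent vertices are cis.
Working through the distinct placements yields 2 geometric isomers: NCS cis; NCS trans.
Each arrangement has an internal mirror plane or centre of symmetry, so none is chiral.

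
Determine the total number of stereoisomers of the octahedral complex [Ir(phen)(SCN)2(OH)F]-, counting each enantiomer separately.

In an octahedral complex each vertex has one trans partner and four cis neighbours.
Each phen is bidentate and must span two cis positions.
The distinct arrangements are (4 in all): SCN cis (3 arrangements, 2 chiral); SCN trans.
Of these, 2 lack any improper symmetry element and so occur as enantiomeric pairs, giving 4 + 2 = 6 stereoisomers in total.

6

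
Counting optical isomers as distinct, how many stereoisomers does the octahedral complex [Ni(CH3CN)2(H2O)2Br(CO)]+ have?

8

An octahedron has six vertices in three trans pairs; every non-trans pair is cis.
The distinct arrangements are (6 in all): CH3CN cis, H2O trans; CH3CN cis, H2O cis (3 arrangements, 2 chiral); CH3CN trans, H2O trans; CH3CN trans, H2O cis.
Of these, 2 lack any improper symmetry element and so occur as enantiomeric pairs, giving 6 + 2 = 8 stereoisomers in total.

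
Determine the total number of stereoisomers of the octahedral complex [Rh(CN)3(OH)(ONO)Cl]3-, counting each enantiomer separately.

Working through the distinct placements yields 4 geometric isomers: CN mer (3 arrangements); CN fac (chiral).
One of these lacks any improper symmetry element and so occurs as an enantiomeric pair, giving 4 + 1 = 5 stereoisomers in total.

5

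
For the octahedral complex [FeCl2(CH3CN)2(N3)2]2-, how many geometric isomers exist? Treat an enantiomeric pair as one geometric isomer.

Systematic placement gives 5 geometric isomers: Cl trans, CH3CN trans, N3 trans; Cl cis, CH3CN trans, N3 cis; Cl cis, CH3CN cis, N3 trans; Cl cis, CH3CN cis, N3 cis (chiral); Cl trans, CH3CN cis, N3 cis.

5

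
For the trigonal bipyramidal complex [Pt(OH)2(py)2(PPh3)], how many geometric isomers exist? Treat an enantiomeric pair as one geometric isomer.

5

A trigonal bipyramid has two axial and three equatorial sites, which are chemically inequivalent.
Systematic enumeration (placing each ligand type in turn and discarding arrangements equivalent by rotation or reflection) gives 5 geometric isomers.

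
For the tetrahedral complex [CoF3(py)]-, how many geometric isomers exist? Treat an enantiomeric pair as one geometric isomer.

1

All four vertices of a tetrahedron are equivalent and mutually adjacent, so cis/trans isomerism cannot arise.
Only one geometric arrangement is possible.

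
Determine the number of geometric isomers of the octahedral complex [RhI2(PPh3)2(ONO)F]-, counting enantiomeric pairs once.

In an octahedral complex each vertex has one trans partner and four cis neighbours.
Working through the distinct placements yields 6 geometric isomers: I cis, PPh3 trans; I cis, PPh3 cis (3 arrangements, 2 chiral); I trans, PPh3 trans; I trans, PPh3 cis.

6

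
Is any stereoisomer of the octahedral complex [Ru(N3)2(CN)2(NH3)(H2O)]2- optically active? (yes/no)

yes

The six octahedral sites form three mutually perpendicular trans pairs.
Systematic placement gives 6 geometric isomers: N3 cis, CN trans; N3 trans, CN trans; N3 cis, CN cis (3 arrangements, 2 chiral); N3 trans, CN cis.
Of these, 2 lack any improper symmetry element and so occur as enantiomeric pairs, giving 6 + 2 = 8 stereoisomers in total.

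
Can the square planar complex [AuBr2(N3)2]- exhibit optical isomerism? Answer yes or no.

In a square planar complex each vertex has one trans partner and two cis neighbours.
There are 2 geometric isomers: Br cis; Br trans.
Each arrangement has an internal mirror plane or centre of symmetry, so none is chiral.

no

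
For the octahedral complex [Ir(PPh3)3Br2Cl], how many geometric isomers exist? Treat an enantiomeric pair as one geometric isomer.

3

In an octahedral complex each vertex has one trans partner and four cis neighbours.
There are 3 geometric isomers: PPh3 mer, Br trans; PPh3 mer, Br cis; PPh3 fac, Br cis.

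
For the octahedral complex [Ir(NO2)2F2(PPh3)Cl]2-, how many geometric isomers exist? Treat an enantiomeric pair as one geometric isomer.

Working through the distinct placements yields 6 geometric isomers: NO2 cis, F cis (3 arrangements, 2 chiral); NO2 trans, F cis; NO2 cis, F trans; NO2 trans, F trans.

6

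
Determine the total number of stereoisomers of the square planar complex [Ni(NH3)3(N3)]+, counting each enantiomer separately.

Only one geometric arrangement is possible.

1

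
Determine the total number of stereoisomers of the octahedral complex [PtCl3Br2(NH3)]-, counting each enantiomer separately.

3

In an octahedral complex each vertex has one trans partner and four cis neighbours.
Systematic placement gives 3 geometric isomers: Cl mer, Br trans; Cl fac, Br cis; Cl mer, Br cis.
Each arrangement has an internal mirror plane or centre of symmetry, so none is chiral.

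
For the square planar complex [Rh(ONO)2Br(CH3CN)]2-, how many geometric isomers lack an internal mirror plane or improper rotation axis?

In a square planar complex each vertex has one trans partner and two cis neighbours.
There are 2 geometric isomers: ONO cis; ONO trans.
Each arrangement has an internal mirror plane or centre of symmetry, so none is chiral.

0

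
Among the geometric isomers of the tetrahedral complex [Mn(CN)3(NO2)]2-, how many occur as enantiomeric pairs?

0

In a tetrahedral complex all four positions are equivalent and every pair of ligands is adjacent — there is no cis/trans distinction.
Only one geometric arrangement is possible.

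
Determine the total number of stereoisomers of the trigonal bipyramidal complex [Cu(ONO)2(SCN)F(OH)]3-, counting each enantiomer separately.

10

In a trigonal bipyramid the two axial positions differ from the three equatorial ones.
Exhaustive case analysis gives 7 geometric isomers.
Of these, 3 lack any improper symmetry element and so occur as enantiomeric pairs, giving 7 + 3 = 10 stereoisomers in total.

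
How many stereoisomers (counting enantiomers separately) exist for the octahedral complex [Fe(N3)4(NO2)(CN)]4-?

2

There are 2 geometric isomers: NO2 and CN mutually cis; NO2 and CN mutually trans.
Each arrangement has an internal mirror plane or centre of symmetry, so none is chiral.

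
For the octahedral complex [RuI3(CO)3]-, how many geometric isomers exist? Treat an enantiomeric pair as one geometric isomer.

2

In an octahedral complex each vertex has one trans partner and four cis neighbours.
There are 2 geometric isomers: I mer; I fac.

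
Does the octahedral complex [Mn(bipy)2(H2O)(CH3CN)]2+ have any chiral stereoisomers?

yes

An octahedron has six vertices in three trans pairs; every non-trans pair is cis.
Each bipy is bidentate and must span two cis positions.
Working through the distinct placements yields 2 geometric isomers: H2O and CH3CN mutually trans; H2O and CH3CN mutually cis (chiral).
One of these lacks any improper symmetry element and so occurs as an enantiomeric pair, giving 2 + 1 = 3 stereoisomers in total.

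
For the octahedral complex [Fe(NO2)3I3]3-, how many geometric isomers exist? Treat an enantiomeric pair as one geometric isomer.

An octahedron has six vertices in three trans pairs; every non-trans pair is cis.
There are 2 geometric isomers: NO2 mer; NO2 fac.

2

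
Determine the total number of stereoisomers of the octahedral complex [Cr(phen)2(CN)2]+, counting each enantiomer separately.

3

In an octahedral complex each vertex has one trans partner and four cis neighbours.
Each phen is bidentate and must span two cis positions.
The distinct arrangements are (2 in all): CN trans; CN cis (chiral).
One of these lacks any improper symmetry element and so occurs as an enantiomeric pair, giving 2 + 1 = 3 stereoisomers in total.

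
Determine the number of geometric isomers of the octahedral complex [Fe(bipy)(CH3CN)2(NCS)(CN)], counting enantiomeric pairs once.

Each bipy is bidentate and must span two cis positions.
Systematic placement gives 4 geometric isomers: CH3CN trans; CH3CN cis (3 arrangements, 2 chiral).

4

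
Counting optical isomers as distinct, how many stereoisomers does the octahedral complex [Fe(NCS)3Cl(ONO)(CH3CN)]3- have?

5

In an octahedral complex each vertex has one trans partner and four cis neighbours.
Systematic placement gives 4 geometric isomers: NCS mer (3 arrangements); NCS fac (chiral).
One of these lacks any improper symmetry element and so occurs as an enantiomeric pair, giving 4 + 1 = 5 stereoisomers in total.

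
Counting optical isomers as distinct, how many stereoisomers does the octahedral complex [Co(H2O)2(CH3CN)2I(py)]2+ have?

8

The six octahedral sites form three mutually perpendicular trans pairs.
The distinct arrangements are (6 in all): H2O trans, CH3CN trans; H2O cis, CH3CN trans; H2O cis, CH3CN cis (3 arrangements, 2 chiral); H2O trans, CH3CN cis.
Of these, 2 lack any improper symmetry element and so occur as enantiomeric pairs, giving 6 + 2 = 8 stereoisomers in total.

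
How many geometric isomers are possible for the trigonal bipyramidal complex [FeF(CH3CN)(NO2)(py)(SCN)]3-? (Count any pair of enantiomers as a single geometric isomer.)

A trigonal bipyramid has two axial and three equatorial sites, which are chemically inequivalent.
Placing the ligands in turn and identifying arrangements related by rotation or reflection leaves 10 distinct geometric isomers.

10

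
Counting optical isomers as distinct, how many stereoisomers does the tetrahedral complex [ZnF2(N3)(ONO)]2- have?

1

All four vertices of a tetrahedron are equivalent and mutually adjacent, so cis/trans isomerism cannot arise.
Only one geometric arrangement is possible.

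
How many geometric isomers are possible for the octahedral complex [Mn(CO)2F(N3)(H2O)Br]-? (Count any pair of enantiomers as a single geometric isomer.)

9

The six octahedral sites form three mutually perpendicular trans pairs.
Systematic enumeration (placing each ligand type in turn and discarding arrangements equivalent by rotation or reflection) gives 9 geometric isomers.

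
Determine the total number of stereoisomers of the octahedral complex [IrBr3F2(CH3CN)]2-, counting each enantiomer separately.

3

The six octahedral sites form three mutually perpendicular trans pairs.
Systematic placement gives 3 geometric isomers: Br mer, F trans; Br mer, F cis; Br fac, F cis.
Each arrangement has an internal mirror plane or centre of symmetry, so none is chiral.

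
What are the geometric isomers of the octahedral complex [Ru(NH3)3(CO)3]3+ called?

Working through the distinct placements yields 2 geometric isomers: NH3 mer; NH3 fac.

fac and mer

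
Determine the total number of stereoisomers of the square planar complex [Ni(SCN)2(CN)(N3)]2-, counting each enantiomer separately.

In a square planar complex each vertex has one trans partner and two cis neighbours.
Working through the distinct placements yields 2 geometric isomers: SCN cis; SCN trans.
Each arrangement has an internal mirror plane or centre of symmetry, so none is chiral.

2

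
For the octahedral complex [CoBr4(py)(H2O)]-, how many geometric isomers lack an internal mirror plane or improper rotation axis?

In an octahedral complex each vertex has one trans partner and four cis neighbours.
There are 2 geometric isomers: py and H2O mutually trans; py and H2O mutually cis.
Each arrangement has an internal mirror plane or centre of symmetry, so none is chiral.

0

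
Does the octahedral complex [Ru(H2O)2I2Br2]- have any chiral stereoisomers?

yes

The distinct arrangements are (5 in all): H2O trans, I trans, Br trans; H2O cis, I cis, Br trans; H2O cis, I trans, Br cis; H2O cis, I cis, Br cis (chiral); H2O trans, I cis, Br cis.
One of these lacks any improper symmetry element and so occurs as an enantiomeric pair, giving 5 + 1 = 6 stereoisomers in total.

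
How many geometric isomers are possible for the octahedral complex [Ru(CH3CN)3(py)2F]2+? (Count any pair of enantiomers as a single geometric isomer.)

The six octahedral sites form three mutually perpendicular trans pairs.
Working through the distinct placements yields 3 geometric isomers: CH3CN mer, py trans; CH3CN mer, py cis; CH3CN fac, py cis.

3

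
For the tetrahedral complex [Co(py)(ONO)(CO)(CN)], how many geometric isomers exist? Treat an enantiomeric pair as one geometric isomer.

In a tetrahedral complex all four positions are equivalent and every pair of ligands is adjacent — there is no cis/trans distinction.
Only one geometric arrangement is possible; it has no improper symmetry element, so it exists as a pair of enantiomers (2 stereoisomers).

1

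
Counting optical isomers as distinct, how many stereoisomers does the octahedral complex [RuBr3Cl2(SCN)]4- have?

3

The six octahedral sites form three mutually perpendicular trans pairs.
Working through the distinct placements yields 3 geometric isomers: Br mer, Cl cis; Br mer, Cl trans; Br fac, Cl cis.
Each arrangement has an internal mirror plane or centre of symmetry, so none is chiral.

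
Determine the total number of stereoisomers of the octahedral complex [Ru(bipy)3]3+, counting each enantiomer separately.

An octahedron has six vertices in three trans pairs; every non-trans pair is cis.
Each bipy is bidentate and must span two cis positions.
Only one geometric arrangement is possible; it has no improper symmetry element, so it exists as a pair of enantiomers (2 stereoisomers).

2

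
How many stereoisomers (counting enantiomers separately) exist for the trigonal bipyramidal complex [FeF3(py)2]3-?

In a trigonal bipyramid the two axial positions differ from the three equatorial ones.
There are 3 geometric isomers: py both equatorial; py one axial, one equatorial; py both axial.
Each arrangement has an internal mirror plane or centre of symmetry, so none is chiral.

3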